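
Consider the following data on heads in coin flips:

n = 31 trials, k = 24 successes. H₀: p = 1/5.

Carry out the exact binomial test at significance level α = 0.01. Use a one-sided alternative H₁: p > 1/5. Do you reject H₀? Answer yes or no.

Exact binomial: n=31, k=24, p₀=1/5=0.2000
P(X≥24) from Σ C(n,i)·p₀^i·(1−p₀)^(n−i)
p-value (one-sided, H₁ greater) = 0.00000
At α=0.01: p < α → reject H₀

reject H₀: yes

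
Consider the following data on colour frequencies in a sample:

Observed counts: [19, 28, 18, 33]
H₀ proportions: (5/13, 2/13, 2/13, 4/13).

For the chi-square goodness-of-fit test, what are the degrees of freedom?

df = k − 1 = 4 − 1 = 3

degrees of freedom = 3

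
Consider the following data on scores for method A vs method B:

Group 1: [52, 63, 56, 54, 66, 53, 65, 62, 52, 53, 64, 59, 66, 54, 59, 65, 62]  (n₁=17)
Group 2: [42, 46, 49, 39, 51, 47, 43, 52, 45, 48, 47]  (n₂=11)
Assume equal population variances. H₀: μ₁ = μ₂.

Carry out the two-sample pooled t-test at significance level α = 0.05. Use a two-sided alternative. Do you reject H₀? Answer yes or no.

x̄₁=59.118, s₁=5.349, n₁=17
x̄₂=46.273, s₂=3.875, n₂=11
s_p² = [16·5.349² + 10·3.875²]/26 = 23.3826
SE = √(s_p²·(1/17+1/11)) = 1.8711
t = (59.118−46.273)/1.8711 = 6.8648
df = 26
p-value (two-sided) = 0.00000
At α=0.05: p < α → reject H₀

reject H₀: yes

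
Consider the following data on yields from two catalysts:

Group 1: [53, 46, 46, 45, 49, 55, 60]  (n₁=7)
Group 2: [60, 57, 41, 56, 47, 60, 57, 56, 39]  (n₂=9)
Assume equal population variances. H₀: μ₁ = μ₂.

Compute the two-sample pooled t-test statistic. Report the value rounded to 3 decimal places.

test statistic = -0.552

x̄₁=50.571, s₁=5.623, n₁=7
x̄₂=52.556, s₂=8.079, n₂=9
s_p² = [6·5.623² + 8·8.079²]/14 = 50.8526
SE = √(s_p²·(1/7+1/9)) = 3.5937
t = (50.571−52.556)/3.5937 = -0.5521
df = 14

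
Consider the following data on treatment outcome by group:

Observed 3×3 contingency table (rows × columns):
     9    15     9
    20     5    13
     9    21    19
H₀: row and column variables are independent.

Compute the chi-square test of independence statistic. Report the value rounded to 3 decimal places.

Row totals [33, 38, 49], col totals [38, 41, 41], n=120
χ² = (9−10.45)²/10.45 + (15−11.28)²/11.28 + (9−11.28)²/11.28 + (20−12.03)²/12.03 + (5−12.98)²/12.98 + (13−12.98)²/12.98 + (9−15.52)²/15.52 + (21−16.74)²/16.74 + (19−16.74)²/16.74 = 16.1987
df = 4

test statistic = 16.199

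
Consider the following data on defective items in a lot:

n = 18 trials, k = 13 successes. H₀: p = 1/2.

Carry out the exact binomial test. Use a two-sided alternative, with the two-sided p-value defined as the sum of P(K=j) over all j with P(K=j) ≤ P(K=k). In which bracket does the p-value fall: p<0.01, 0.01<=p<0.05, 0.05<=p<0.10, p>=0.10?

Exact binomial: n=18, k=13, p₀=1/2=0.5000
P(X=j) = C(n,j)·p₀^j·(1−p₀)^(n−j); p = Σ P(X=j) over j with P(X=j) ≤ P(X=13)
p-value (two-sided) = 0.09625
→ bracket: 0.05<=p<0.10

p-value bracket: 0.05<=p<0.10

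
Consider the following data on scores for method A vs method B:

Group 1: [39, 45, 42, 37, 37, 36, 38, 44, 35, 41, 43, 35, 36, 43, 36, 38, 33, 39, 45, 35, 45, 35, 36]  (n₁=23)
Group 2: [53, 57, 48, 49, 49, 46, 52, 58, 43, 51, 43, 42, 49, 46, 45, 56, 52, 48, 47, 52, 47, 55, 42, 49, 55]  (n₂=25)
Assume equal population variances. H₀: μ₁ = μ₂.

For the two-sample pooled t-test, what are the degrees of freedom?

df = n₁ + n₂ − 2 = 23 + 25 − 2 = 46

degrees of freedom = 46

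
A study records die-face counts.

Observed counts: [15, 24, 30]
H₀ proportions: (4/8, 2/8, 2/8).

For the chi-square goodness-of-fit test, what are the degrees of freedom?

df = k − 1 = 3 − 1 = 2

degrees of freedom = 2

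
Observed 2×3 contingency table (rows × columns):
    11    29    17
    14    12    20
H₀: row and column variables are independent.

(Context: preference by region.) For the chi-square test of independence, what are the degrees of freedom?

degrees of freedom = 2

df = (r−1)(c−1) = (2−1)·(3−1) = 2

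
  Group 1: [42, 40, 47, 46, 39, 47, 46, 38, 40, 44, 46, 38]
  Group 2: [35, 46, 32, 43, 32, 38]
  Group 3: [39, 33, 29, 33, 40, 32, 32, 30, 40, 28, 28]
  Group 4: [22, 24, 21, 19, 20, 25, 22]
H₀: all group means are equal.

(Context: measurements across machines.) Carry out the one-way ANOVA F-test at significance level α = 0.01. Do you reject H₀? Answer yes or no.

Group means [42.75, 37.67, 33.09, 21.86], grand mean 34.889
SSB = Σnᵢ(x̄ᵢ−x̄)² = 2012.206; SSW = ΣΣ(x−x̄ᵢ)² = 551.350
MSB = 2012.206/3 = 670.7353; MSW = 551.350/32 = 17.2297
F = MSB/MSW = 38.9291
df = (3, 32)
p-value (upper-tail) = 0.00000
At α=0.01: p < α → reject H₀

reject H₀: yes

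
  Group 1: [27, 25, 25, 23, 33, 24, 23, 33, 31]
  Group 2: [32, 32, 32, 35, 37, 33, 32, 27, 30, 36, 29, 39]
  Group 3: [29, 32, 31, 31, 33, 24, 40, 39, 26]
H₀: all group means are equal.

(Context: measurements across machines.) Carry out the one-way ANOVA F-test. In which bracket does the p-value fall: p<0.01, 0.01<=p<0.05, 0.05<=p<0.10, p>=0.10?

p-value bracket: 0.01<=p<0.05

Group means [27.11, 32.83, 31.67], grand mean 30.767
SSB = Σnᵢ(x̄ᵢ−x̄)² = 178.811; SSW = ΣΣ(x−x̄ᵢ)² = 490.556
MSB = 178.811/2 = 89.4056; MSW = 490.556/27 = 18.1687
F = MSB/MSW = 4.9208
df = (2, 27)
p-value (upper-tail) = 0.01506
→ bracket: 0.01<=p<0.05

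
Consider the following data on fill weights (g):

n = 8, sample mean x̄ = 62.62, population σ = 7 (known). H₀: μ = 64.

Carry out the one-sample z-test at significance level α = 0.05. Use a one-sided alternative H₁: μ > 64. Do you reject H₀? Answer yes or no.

reject H₀: no

SE = σ/√n = 7/√8 = 2.4749
z = (x̄−μ₀)/SE = (62.62−64)/2.4749 = -0.5576
p-value (one-sided, H₁ greater) = 0.71144
At α=0.05: p ≥ α → fail to reject H₀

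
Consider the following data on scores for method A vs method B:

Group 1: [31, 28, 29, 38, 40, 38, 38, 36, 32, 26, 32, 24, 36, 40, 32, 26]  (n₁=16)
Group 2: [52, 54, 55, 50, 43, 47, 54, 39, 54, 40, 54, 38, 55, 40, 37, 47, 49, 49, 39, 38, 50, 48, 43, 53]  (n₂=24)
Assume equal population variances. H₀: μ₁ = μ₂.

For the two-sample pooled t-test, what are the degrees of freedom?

df = n₁ + n₂ − 2 = 16 + 24 − 2 = 38

degrees of freedom = 38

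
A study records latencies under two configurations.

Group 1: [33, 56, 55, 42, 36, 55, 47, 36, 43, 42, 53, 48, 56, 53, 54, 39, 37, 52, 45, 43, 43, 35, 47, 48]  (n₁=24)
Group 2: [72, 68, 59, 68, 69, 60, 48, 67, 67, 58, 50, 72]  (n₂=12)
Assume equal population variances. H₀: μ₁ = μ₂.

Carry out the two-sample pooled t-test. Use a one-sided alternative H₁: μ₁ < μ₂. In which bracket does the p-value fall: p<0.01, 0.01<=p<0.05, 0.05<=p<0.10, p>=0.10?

p-value bracket: p<0.01

x̄₁=45.750, s₁=7.368, n₁=24
x̄₂=63.167, s₂=8.111, n₂=12
s_p² = [23·7.368² + 11·8.111²]/34 = 58.0049
SE = √(s_p²·(1/24+1/12)) = 2.6927
t = (45.750−63.167)/2.6927 = -6.4681
df = 34
p-value (one-sided, H₁ less) = 0.00000
→ bracket: p<0.01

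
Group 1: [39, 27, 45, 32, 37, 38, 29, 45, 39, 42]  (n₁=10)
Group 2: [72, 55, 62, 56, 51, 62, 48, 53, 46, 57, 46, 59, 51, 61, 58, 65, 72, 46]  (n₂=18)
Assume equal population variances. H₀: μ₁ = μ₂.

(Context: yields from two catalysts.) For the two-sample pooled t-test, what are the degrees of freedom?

degrees of freedom = 26

df = n₁ + n₂ − 2 = 10 + 18 − 2 = 26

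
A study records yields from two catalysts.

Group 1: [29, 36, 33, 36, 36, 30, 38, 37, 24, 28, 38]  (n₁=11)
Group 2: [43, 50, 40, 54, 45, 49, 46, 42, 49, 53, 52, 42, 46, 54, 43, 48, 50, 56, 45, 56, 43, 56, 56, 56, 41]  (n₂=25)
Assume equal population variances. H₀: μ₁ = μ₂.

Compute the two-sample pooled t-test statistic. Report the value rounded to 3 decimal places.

test statistic = -8.089

x̄₁=33.182, s₁=4.729, n₁=11
x̄₂=48.600, s₂=5.477, n₂=25
s_p² = [10·4.729² + 24·5.477²]/34 = 27.7540
SE = √(s_p²·(1/11+1/25)) = 1.9061
t = (33.182−48.600)/1.9061 = -8.0888
df = 34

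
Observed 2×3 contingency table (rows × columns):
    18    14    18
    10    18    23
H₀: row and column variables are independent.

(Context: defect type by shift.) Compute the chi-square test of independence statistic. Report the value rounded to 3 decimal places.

Row totals [50, 51], col totals [28, 32, 41], n=101
χ² = (18−13.86)²/13.86 + (14−15.84)²/15.84 + (18−20.30)²/20.30 + (10−14.14)²/14.14 + (18−16.16)²/16.16 + (23−20.70)²/20.70 = 3.3859
df = 2

test statistic = 3.386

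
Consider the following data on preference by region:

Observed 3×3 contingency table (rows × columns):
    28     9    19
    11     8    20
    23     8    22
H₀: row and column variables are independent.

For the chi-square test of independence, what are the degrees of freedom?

degrees of freedom = 4

df = (r−1)(c−1) = (3−1)·(3−1) = 4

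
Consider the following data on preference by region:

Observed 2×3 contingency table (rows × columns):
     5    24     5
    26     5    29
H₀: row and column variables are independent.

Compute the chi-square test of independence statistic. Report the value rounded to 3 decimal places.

test statistic = 39.441

Row totals [34, 60], col totals [31, 29, 34], n=94
χ² = (5−11.21)²/11.21 + (24−10.49)²/10.49 + (5−12.30)²/12.30 + (26−19.79)²/19.79 + (5−18.51)²/18.51 + (29−21.70)²/21.70 = 39.4412
df = 2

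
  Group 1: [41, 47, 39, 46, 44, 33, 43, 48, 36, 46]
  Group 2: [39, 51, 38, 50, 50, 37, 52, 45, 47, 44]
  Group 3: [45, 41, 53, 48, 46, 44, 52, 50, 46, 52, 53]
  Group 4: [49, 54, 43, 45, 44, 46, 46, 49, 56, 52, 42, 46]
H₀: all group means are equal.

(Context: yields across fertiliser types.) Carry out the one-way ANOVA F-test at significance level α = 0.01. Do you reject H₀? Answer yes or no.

reject H₀: no

Group means [42.30, 45.30, 48.18, 47.67], grand mean 46.000
SSB = Σnᵢ(x̄ᵢ−x̄)² = 227.497; SSW = ΣΣ(x−x̄ᵢ)² = 894.503
MSB = 227.497/3 = 75.8323; MSW = 894.503/39 = 22.9360
F = MSB/MSW = 3.3063
df = (3, 39)
p-value (upper-tail) = 0.03000
At α=0.01: p ≥ α → fail to reject H₀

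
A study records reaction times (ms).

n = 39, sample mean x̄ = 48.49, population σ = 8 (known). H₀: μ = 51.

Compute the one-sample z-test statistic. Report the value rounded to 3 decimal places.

test statistic = -1.959

SE = σ/√n = 8/√39 = 1.2810
z = (x̄−μ₀)/SE = (48.49−51)/1.2810 = -1.9594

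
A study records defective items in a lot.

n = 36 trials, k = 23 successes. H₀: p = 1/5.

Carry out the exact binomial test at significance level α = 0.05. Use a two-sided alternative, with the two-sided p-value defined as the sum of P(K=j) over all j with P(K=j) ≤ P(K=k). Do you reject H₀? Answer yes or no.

reject H₀: yes

Exact binomial: n=36, k=23, p₀=1/5=0.2000
P(X=j) = C(n,j)·p₀^j·(1−p₀)^(n−j); p = Σ P(X=j) over j with P(X=j) ≤ P(X=23)
p-value (two-sided) = 0.00000
At α=0.05: p < α → reject H₀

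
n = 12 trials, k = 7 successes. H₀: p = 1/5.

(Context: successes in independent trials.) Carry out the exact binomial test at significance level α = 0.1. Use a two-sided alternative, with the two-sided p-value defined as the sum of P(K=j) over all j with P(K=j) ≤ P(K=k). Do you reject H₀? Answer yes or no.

Exact binomial: n=12, k=7, p₀=1/5=0.2000
P(X=j) = C(n,j)·p₀^j·(1−p₀)^(n−j); p = Σ P(X=j) over j with P(X=j) ≤ P(X=7)
p-value (two-sided) = 0.00390
At α=0.1: p < α → reject H₀

reject H₀: yes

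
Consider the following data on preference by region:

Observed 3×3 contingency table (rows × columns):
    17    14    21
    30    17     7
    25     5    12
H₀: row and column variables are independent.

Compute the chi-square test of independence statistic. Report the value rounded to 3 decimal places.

test statistic = 15.639

Row totals [52, 54, 42], col totals [72, 36, 40], n=148
χ² = (17−25.30)²/25.30 + (14−12.65)²/12.65 + (21−14.05)²/14.05 + (30−26.27)²/26.27 + (17−13.14)²/13.14 + (7−14.59)²/14.59 + (25−20.43)²/20.43 + (5−10.22)²/10.22 + (12−11.35)²/11.35 = 15.6389
df = 4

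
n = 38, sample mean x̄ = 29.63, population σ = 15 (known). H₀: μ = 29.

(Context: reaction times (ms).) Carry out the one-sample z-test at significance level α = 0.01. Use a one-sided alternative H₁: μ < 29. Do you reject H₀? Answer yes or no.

reject H₀: no

SE = σ/√n = 15/√38 = 2.4333
z = (x̄−μ₀)/SE = (29.63−29)/2.4333 = 0.2589
p-value (one-sided, H₁ less) = 0.60215
At α=0.01: p ≥ α → fail to reject H₀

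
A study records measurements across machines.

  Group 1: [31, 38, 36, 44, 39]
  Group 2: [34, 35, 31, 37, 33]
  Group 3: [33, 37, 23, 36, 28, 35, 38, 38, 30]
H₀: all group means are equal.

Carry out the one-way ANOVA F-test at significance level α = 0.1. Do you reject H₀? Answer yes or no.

Group means [37.60, 34.00, 33.11], grand mean 34.526
SSB = Σnᵢ(x̄ᵢ−x̄)² = 66.648; SSW = ΣΣ(x−x̄ᵢ)² = 322.089
MSB = 66.648/2 = 33.3240; MSW = 322.089/16 = 20.1306
F = MSB/MSW = 1.6554
df = (2, 16)
p-value (upper-tail) = 0.22211
At α=0.1: p ≥ α → fail to reject H₀

reject H₀: no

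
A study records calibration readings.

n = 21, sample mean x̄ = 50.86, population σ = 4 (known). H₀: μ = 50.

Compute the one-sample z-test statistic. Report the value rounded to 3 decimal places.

test statistic = 0.985

SE = σ/√n = 4/√21 = 0.8729
z = (x̄−μ₀)/SE = (50.86−50)/0.8729 = 0.9853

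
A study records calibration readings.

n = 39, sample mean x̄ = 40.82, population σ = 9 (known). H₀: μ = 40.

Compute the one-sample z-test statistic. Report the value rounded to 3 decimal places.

SE = σ/√n = 9/√39 = 1.4412
z = (x̄−μ₀)/SE = (40.82−40)/1.4412 = 0.5690

test statistic = 0.569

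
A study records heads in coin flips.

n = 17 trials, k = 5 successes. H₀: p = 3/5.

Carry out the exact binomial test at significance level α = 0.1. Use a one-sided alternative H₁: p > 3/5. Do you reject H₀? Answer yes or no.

reject H₀: no

Exact binomial: n=17, k=5, p₀=3/5=0.6000
P(X≥5) from Σ C(n,i)·p₀^i·(1−p₀)^(n−i)
p-value (one-sided, H₁ greater) = 0.99748
At α=0.1: p ≥ α → fail to reject H₀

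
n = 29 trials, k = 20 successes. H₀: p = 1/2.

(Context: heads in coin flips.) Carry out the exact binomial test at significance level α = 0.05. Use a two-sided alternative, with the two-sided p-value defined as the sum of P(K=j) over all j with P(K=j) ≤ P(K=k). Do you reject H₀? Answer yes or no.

Exact binomial: n=29, k=20, p₀=1/2=0.5000
P(X=j) = C(n,j)·p₀^j·(1−p₀)^(n−j); p = Σ P(X=j) over j with P(X=j) ≤ P(X=20)
p-value (two-sided) = 0.06143
At α=0.05: p ≥ α → fail to reject H₀

reject H₀: no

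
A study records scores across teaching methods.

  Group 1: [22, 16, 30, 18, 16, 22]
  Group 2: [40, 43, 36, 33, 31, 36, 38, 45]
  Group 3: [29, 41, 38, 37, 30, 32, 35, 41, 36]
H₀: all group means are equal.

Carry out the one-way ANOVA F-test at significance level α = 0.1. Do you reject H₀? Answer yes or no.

reject H₀: yes

Group means [20.67, 37.75, 35.44], grand mean 32.391
SSB = Σnᵢ(x̄ᵢ−x̄)² = 1138.423; SSW = ΣΣ(x−x̄ᵢ)² = 455.056
MSB = 1138.423/2 = 569.2114; MSW = 455.056/20 = 22.7528
F = MSB/MSW = 25.0172
df = (2, 20)
p-value (upper-tail) = 0.00000
At α=0.1: p < α → reject H₀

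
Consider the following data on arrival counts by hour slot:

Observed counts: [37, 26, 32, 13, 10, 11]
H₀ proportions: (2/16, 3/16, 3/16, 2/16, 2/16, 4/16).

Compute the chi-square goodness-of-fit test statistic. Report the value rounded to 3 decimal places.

n = 129; E_i = n·p_i = [16.12, 24.19, 24.19, 16.12, 16.12, 32.25]
χ² = (37−16.12)²/16.12 + (26−24.19)²/24.19 + (32−24.19)²/24.19 + (13−16.12)²/16.12 + (10−16.12)²/16.12 + (11−32.25)²/32.25 = 46.6176
df = 5

test statistic = 46.618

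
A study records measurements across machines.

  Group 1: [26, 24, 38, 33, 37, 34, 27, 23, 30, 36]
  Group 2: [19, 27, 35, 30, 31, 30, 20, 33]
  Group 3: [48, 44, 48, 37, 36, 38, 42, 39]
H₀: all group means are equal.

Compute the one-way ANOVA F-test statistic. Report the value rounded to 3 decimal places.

test statistic = 13.890

Group means [30.80, 28.12, 41.50], grand mean 33.269
SSB = Σnᵢ(x̄ᵢ−x̄)² = 814.640; SSW = ΣΣ(x−x̄ᵢ)² = 674.475
MSB = 814.640/2 = 407.3202; MSW = 674.475/23 = 29.3250
F = MSB/MSW = 13.8899
df = (2, 23)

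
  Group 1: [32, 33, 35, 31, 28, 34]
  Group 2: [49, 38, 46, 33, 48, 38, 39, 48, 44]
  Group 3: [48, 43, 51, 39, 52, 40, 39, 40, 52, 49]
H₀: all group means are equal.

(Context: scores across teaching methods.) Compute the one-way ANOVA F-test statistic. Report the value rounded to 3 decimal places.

Group means [32.17, 42.56, 45.30], grand mean 41.160
SSB = Σnᵢ(x̄ᵢ−x̄)² = 674.204; SSW = ΣΣ(x−x̄ᵢ)² = 575.156
MSB = 674.204/2 = 337.1022; MSW = 575.156/22 = 26.1434
F = MSB/MSW = 12.8943
df = (2, 22)

test statistic = 12.894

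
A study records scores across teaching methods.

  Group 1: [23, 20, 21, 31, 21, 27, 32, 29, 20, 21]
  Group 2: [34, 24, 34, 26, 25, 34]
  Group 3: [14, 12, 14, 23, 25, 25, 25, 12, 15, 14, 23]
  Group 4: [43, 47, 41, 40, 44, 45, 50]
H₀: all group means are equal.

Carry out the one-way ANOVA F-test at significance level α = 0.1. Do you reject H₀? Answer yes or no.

Group means [24.50, 29.50, 18.36, 44.29], grand mean 27.471
SSB = Σnᵢ(x̄ᵢ−x̄)² = 3004.497; SSW = ΣΣ(x−x̄ᵢ)² = 723.974
MSB = 3004.497/3 = 1001.4989; MSW = 723.974/30 = 24.1325
F = MSB/MSW = 41.5001
df = (3, 30)
p-value (upper-tail) = 0.00000
At α=0.1: p < α → reject H₀

reject H₀: yes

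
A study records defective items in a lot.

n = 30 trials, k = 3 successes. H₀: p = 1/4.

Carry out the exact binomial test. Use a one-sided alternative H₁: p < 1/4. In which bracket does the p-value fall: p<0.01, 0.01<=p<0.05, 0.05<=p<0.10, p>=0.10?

p-value bracket: 0.01<=p<0.05

Exact binomial: n=30, k=3, p₀=1/4=0.2500
P(X≤3) from Σ C(n,i)·p₀^i·(1−p₀)^(n−i)
p-value (one-sided, H₁ less) = 0.03745
→ bracket: 0.01<=p<0.05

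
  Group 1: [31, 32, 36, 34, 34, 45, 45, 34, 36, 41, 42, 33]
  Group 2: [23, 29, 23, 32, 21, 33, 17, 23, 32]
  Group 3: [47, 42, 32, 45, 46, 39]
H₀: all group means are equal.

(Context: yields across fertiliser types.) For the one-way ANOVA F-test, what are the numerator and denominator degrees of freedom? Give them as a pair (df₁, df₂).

degrees of freedom = [2, 24]

k = 3 groups, N = 27 total
df = (k−1, N−k) = (3−1, 27−3) = (2, 24)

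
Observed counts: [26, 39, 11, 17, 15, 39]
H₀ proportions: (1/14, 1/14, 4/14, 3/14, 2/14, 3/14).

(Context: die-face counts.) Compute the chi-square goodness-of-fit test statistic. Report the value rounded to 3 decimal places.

n = 147; E_i = n·p_i = [10.50, 10.50, 42.00, 31.50, 21.00, 31.50]
χ² = (26−10.50)²/10.50 + (39−10.50)²/10.50 + (11−42.00)²/42.00 + (17−31.50)²/31.50 + (15−21.00)²/21.00 + (39−31.50)²/31.50 = 133.2937
df = 5

test statistic = 133.294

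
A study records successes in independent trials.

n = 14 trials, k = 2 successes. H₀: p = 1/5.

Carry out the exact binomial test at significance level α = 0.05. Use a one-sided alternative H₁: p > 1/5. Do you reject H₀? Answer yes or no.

reject H₀: no

Exact binomial: n=14, k=2, p₀=1/5=0.2000
P(X≥2) from Σ C(n,i)·p₀^i·(1−p₀)^(n−i)
p-value (one-sided, H₁ greater) = 0.80209
At α=0.05: p ≥ α → fail to reject H₀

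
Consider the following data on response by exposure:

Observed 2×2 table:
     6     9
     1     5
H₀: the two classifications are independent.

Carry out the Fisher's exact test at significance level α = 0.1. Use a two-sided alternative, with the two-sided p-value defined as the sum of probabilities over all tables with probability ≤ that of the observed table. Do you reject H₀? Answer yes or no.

Margins: r₁=15, r₂=6, c₁=7, c₂=14, n=21
p_obs = C(15,6)·C(6,1)/C(21,7); sum pmf over tables with pmf ≤ p_obs
p-value (two-sided) = 0.61262
At α=0.1: p ≥ α → fail to reject H₀

reject H₀: no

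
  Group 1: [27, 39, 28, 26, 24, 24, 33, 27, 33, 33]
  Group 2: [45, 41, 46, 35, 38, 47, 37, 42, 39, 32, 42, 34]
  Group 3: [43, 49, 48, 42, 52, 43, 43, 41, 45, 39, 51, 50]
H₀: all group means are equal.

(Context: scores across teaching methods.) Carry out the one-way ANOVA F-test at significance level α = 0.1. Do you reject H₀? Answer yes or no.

Group means [29.40, 39.83, 45.50], grand mean 38.765
SSB = Σnᵢ(x̄ᵢ−x̄)² = 1435.051; SSW = ΣΣ(x−x̄ᵢ)² = 677.067
MSB = 1435.051/2 = 717.5255; MSW = 677.067/31 = 21.8409
F = MSB/MSW = 32.8524
df = (2, 31)
p-value (upper-tail) = 0.00000
At α=0.1: p < α → reject H₀

reject H₀: yes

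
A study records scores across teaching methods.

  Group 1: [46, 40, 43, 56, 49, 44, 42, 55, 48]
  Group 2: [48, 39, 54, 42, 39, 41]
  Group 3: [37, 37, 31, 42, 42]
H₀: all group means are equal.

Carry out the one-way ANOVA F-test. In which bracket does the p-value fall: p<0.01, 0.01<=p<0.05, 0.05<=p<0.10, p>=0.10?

p-value bracket: 0.01<=p<0.05

Group means [47.00, 43.83, 37.80], grand mean 43.750
SSB = Σnᵢ(x̄ᵢ−x̄)² = 272.117; SSW = ΣΣ(x−x̄ᵢ)² = 511.633
MSB = 272.117/2 = 136.0583; MSW = 511.633/17 = 30.0961
F = MSB/MSW = 4.5208
df = (2, 17)
p-value (upper-tail) = 0.02665
→ bracket: 0.01<=p<0.05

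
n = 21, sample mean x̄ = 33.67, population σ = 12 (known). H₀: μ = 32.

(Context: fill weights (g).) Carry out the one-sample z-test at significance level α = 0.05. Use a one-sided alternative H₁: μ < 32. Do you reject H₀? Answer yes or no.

reject H₀: no

SE = σ/√n = 12/√21 = 2.6186
z = (x̄−μ₀)/SE = (33.67−32)/2.6186 = 0.6377
p-value (one-sided, H₁ less) = 0.73818
At α=0.05: p ≥ α → fail to reject H₀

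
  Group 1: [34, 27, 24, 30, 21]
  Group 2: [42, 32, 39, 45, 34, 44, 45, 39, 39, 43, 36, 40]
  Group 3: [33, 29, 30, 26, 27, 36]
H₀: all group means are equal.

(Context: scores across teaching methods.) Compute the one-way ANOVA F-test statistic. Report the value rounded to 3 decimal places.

Group means [27.20, 39.83, 30.17], grand mean 34.565
SSB = Σnᵢ(x̄ᵢ−x̄)² = 720.352; SSW = ΣΣ(x−x̄ᵢ)² = 371.300
MSB = 720.352/2 = 360.1761; MSW = 371.300/20 = 18.5650
F = MSB/MSW = 19.4008
df = (2, 20)

test statistic = 19.401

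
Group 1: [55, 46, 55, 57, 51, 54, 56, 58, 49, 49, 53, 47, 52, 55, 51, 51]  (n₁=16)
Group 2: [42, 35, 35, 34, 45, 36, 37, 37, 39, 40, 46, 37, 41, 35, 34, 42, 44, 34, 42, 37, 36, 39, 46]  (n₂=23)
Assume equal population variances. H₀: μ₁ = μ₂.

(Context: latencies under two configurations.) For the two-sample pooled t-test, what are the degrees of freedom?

df = n₁ + n₂ − 2 = 16 + 23 − 2 = 37

degrees of freedom = 37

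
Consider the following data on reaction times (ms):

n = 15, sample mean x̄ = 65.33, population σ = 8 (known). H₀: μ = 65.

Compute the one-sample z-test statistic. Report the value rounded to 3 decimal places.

SE = σ/√n = 8/√15 = 2.0656
z = (x̄−μ₀)/SE = (65.33−65)/2.0656 = 0.1598

test statistic = 0.160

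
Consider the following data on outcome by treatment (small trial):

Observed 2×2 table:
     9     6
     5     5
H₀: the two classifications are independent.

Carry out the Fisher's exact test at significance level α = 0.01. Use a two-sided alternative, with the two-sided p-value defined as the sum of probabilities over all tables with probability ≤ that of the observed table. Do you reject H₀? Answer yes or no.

Margins: r₁=15, r₂=10, c₁=14, c₂=11, n=25
p_obs = C(15,9)·C(10,5)/C(25,14); sum pmf over tables with pmf ≤ p_obs
p-value (two-sided) = 0.69683
At α=0.01: p ≥ α → fail to reject H₀

reject H₀: no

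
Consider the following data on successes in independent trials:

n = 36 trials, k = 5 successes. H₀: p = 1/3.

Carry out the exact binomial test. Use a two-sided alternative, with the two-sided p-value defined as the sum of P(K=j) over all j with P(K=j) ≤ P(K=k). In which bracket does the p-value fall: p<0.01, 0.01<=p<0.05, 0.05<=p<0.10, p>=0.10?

p-value bracket: 0.01<=p<0.05

Exact binomial: n=36, k=5, p₀=1/3=0.3333
P(X=j) = C(n,j)·p₀^j·(1−p₀)^(n−j); p = Σ P(X=j) over j with P(X=j) ≤ P(X=5)
p-value (two-sided) = 0.01256
→ bracket: 0.01<=p<0.05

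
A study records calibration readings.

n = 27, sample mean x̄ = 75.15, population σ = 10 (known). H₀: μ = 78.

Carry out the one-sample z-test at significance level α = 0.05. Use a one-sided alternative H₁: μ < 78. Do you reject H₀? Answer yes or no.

reject H₀: no

SE = σ/√n = 10/√27 = 1.9245
z = (x̄−μ₀)/SE = (75.15−78)/1.9245 = -1.4809
p-value (one-sided, H₁ less) = 0.06932
At α=0.05: p ≥ α → fail to reject H₀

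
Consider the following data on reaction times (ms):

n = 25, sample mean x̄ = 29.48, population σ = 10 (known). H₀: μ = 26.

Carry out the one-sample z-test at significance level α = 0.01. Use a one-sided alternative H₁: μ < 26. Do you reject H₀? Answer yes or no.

SE = σ/√n = 10/√25 = 2.0000
z = (x̄−μ₀)/SE = (29.48−26)/2.0000 = 1.7400
p-value (one-sided, H₁ less) = 0.95907
At α=0.01: p ≥ α → fail to reject H₀

reject H₀: no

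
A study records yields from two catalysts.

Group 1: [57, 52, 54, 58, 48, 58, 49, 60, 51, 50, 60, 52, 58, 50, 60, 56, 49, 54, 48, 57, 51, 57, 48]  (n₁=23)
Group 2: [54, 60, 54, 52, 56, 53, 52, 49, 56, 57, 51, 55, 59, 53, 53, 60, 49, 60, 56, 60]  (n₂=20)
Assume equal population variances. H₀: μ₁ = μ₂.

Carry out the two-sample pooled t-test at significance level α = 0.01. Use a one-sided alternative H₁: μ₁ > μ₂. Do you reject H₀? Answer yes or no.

x̄₁=53.783, s₁=4.274, n₁=23
x̄₂=54.950, s₂=3.576, n₂=20
s_p² = [22·4.274² + 19·3.576²]/41 = 15.7284
SE = √(s_p²·(1/23+1/20)) = 1.2125
t = (53.783−54.950)/1.2125 = -0.9628
df = 41
p-value (one-sided, H₁ greater) = 0.82934
At α=0.01: p ≥ α → fail to reject H₀

reject H₀: no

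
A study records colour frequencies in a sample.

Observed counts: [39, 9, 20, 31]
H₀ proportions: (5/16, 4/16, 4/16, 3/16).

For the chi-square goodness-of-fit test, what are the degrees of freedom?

degrees of freedom = 3

df = k − 1 = 4 − 1 = 3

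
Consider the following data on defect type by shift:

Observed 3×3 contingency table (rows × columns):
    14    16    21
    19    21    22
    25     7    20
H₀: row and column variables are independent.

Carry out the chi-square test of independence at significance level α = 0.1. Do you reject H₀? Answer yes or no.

reject H₀: yes

Row totals [51, 62, 52], col totals [58, 44, 63], n=165
χ² = (14−17.93)²/17.93 + (16−13.60)²/13.60 + (21−19.47)²/19.47 + (19−21.79)²/21.79 + (21−16.53)²/16.53 + (22−23.67)²/23.67 + (25−18.28)²/18.28 + (7−13.87)²/13.87 + (20−19.85)²/19.85 = 8.9596
df = 4
p-value (upper-tail) = 0.06212
At α=0.1: p < α → reject H₀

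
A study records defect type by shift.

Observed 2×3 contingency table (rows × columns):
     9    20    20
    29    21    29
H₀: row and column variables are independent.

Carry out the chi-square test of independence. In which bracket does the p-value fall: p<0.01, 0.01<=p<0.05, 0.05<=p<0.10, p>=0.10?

Row totals [49, 79], col totals [38, 41, 49], n=128
χ² = (9−14.55)²/14.55 + (20−15.70)²/15.70 + (20−18.76)²/18.76 + (29−23.45)²/23.45 + (21−25.30)²/25.30 + (29−30.24)²/30.24 = 5.4732
df = 2
p-value (upper-tail) = 0.06479
→ bracket: 0.05<=p<0.10

p-value bracket: 0.05<=p<0.10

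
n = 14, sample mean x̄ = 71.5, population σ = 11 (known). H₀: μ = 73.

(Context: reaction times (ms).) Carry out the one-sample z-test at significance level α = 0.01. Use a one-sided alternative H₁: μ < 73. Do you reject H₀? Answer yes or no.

SE = σ/√n = 11/√14 = 2.9399
z = (x̄−μ₀)/SE = (71.5−73)/2.9399 = -0.5102
p-value (one-sided, H₁ less) = 0.30495
At α=0.01: p ≥ α → fail to reject H₀

reject H₀: no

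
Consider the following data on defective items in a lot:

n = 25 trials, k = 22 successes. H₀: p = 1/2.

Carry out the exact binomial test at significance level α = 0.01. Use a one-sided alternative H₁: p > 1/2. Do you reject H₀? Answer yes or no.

Exact binomial: n=25, k=22, p₀=1/2=0.5000
P(X≥22) from Σ C(n,i)·p₀^i·(1−p₀)^(n−i)
p-value (one-sided, H₁ greater) = 0.00008
At α=0.01: p < α → reject H₀

reject H₀: yes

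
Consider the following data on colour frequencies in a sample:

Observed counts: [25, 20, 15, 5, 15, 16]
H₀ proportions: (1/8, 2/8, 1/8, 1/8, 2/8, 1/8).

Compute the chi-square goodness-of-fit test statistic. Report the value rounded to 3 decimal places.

n = 96; E_i = n·p_i = [12.00, 24.00, 12.00, 12.00, 24.00, 12.00]
χ² = (25−12.00)²/12.00 + (20−24.00)²/24.00 + (15−12.00)²/12.00 + (5−12.00)²/12.00 + (15−24.00)²/24.00 + (16−12.00)²/12.00 = 24.2917
df = 5

test statistic = 24.292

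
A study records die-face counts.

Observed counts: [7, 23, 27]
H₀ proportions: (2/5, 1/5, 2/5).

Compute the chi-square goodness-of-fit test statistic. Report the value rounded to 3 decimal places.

n = 57; E_i = n·p_i = [22.80, 11.40, 22.80]
χ² = (7−22.80)²/22.80 + (23−11.40)²/11.40 + (27−22.80)²/22.80 = 23.5263
df = 2

test statistic = 23.526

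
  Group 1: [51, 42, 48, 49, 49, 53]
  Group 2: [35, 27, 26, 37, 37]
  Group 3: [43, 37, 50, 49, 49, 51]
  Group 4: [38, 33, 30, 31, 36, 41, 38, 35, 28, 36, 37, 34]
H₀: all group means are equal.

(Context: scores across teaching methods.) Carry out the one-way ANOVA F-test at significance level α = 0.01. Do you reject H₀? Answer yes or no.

Group means [48.67, 32.40, 46.50, 34.75], grand mean 39.655
SSB = Σnᵢ(x̄ᵢ−x̄)² = 1320.268; SSW = ΣΣ(x−x̄ᵢ)² = 490.283
MSB = 1320.268/3 = 440.0895; MSW = 490.283/25 = 19.6113
F = MSB/MSW = 22.4406
df = (3, 25)
p-value (upper-tail) = 0.00000
At α=0.01: p < α → reject H₀

reject H₀: yes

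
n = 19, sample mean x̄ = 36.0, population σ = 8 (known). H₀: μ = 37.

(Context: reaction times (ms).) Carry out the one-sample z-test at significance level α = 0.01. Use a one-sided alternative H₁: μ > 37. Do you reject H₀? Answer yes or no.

reject H₀: no

SE = σ/√n = 8/√19 = 1.8353
z = (x̄−μ₀)/SE = (36.0−37)/1.8353 = -0.5449
p-value (one-sided, H₁ greater) = 0.70708
At α=0.01: p ≥ α → fail to reject H₀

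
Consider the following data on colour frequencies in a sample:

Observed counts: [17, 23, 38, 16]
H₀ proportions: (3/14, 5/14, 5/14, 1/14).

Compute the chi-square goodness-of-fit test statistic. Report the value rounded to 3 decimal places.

test statistic = 17.245

n = 94; E_i = n·p_i = [20.14, 33.57, 33.57, 6.71]
χ² = (17−20.14)²/20.14 + (23−33.57)²/33.57 + (38−33.57)²/33.57 + (16−6.71)²/6.71 = 17.2454
df = 3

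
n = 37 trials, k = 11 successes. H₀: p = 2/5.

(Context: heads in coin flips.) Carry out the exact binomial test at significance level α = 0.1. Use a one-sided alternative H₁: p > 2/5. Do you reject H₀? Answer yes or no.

Exact binomial: n=37, k=11, p₀=2/5=0.4000
P(X≥11) from Σ C(n,i)·p₀^i·(1−p₀)^(n−i)
p-value (one-sided, H₁ greater) = 0.92782
At α=0.1: p ≥ α → fail to reject H₀

reject H₀: no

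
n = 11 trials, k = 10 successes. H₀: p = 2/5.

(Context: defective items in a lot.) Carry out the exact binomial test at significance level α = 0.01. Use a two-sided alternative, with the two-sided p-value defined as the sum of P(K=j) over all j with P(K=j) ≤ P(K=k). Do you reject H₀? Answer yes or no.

Exact binomial: n=11, k=10, p₀=2/5=0.4000
P(X=j) = C(n,j)·p₀^j·(1−p₀)^(n−j); p = Σ P(X=j) over j with P(X=j) ≤ P(X=10)
p-value (two-sided) = 0.00073
At α=0.01: p < α → reject H₀

reject H₀: yes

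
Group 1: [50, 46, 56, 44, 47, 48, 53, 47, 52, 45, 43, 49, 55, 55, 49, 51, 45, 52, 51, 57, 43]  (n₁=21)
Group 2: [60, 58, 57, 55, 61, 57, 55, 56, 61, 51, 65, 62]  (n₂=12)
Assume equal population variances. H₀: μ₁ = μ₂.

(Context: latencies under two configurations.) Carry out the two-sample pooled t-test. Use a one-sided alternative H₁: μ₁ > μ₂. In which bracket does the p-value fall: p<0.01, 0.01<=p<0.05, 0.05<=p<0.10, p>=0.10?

p-value bracket: p>=0.10

x̄₁=49.429, s₁=4.308, n₁=21
x̄₂=58.167, s₂=3.810, n₂=12
s_p² = [20·4.308² + 11·3.810²]/31 = 17.1229
SE = √(s_p²·(1/21+1/12)) = 1.4974
t = (49.429−58.167)/1.4974 = -5.8354
df = 31
p-value (one-sided, H₁ greater) = 1.00000
→ bracket: p>=0.10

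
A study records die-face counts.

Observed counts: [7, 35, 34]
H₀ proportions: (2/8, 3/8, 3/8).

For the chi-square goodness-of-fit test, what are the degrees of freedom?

degrees of freedom = 2

df = k − 1 = 3 − 1 = 2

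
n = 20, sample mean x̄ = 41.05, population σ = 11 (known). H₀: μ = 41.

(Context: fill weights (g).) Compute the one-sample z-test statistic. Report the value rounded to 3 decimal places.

test statistic = 0.020

SE = σ/√n = 11/√20 = 2.4597
z = (x̄−μ₀)/SE = (41.05−41)/2.4597 = 0.0203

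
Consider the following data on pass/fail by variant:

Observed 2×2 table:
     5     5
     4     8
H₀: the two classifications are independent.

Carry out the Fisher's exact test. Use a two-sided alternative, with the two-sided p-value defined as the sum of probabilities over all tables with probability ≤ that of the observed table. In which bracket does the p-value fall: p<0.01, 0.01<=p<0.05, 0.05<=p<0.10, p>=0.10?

p-value bracket: p>=0.10

Margins: r₁=10, r₂=12, c₁=9, c₂=13, n=22
p_obs = C(10,5)·C(12,4)/C(22,9); sum pmf over tables with pmf ≤ p_obs
p-value (two-sided) = 0.66563
→ bracket: p>=0.10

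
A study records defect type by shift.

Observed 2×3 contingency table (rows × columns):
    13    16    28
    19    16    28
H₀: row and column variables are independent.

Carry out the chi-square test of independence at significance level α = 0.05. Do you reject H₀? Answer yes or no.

Row totals [57, 63], col totals [32, 32, 56], n=120
χ² = (13−15.20)²/15.20 + (16−15.20)²/15.20 + (28−26.60)²/26.60 + (19−16.80)²/16.80 + (16−16.80)²/16.80 + (28−29.40)²/29.40 = 0.8271
df = 2
p-value (upper-tail) = 0.66131
At α=0.05: p ≥ α → fail to reject H₀

reject H₀: no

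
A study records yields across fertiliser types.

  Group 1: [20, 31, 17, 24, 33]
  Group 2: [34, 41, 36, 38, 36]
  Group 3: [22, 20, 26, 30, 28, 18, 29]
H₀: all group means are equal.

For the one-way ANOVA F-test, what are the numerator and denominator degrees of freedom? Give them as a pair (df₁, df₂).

k = 3 groups, N = 17 total
df = (k−1, N−k) = (3−1, 17−3) = (2, 14)

degrees of freedom = [2, 14]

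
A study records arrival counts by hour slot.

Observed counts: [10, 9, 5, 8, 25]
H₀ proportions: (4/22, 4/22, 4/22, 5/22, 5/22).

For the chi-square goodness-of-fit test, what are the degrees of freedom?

degrees of freedom = 4

df = k − 1 = 5 − 1 = 4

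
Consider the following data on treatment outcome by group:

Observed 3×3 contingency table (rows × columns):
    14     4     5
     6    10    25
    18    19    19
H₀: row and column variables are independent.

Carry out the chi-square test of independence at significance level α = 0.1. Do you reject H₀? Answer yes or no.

Row totals [23, 41, 56], col totals [38, 33, 49], n=120
χ² = (14−7.28)²/7.28 + (4−6.33)²/6.33 + (5−9.39)²/9.39 + (6−12.98)²/12.98 + (10−11.28)²/11.28 + (25−16.74)²/16.74 + (18−17.73)²/17.73 + (19−15.40)²/15.40 + (19−22.87)²/22.87 = 18.5757
df = 4
p-value (upper-tail) = 0.00095
At α=0.1: p < α → reject H₀

reject H₀: yes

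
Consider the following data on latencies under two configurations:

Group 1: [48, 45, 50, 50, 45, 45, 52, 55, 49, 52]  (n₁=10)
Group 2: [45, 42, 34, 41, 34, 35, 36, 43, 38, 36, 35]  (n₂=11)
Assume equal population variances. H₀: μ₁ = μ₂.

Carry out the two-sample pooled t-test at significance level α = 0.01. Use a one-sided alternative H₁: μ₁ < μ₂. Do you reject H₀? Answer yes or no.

x̄₁=49.100, s₁=3.414, n₁=10
x̄₂=38.091, s₂=3.961, n₂=11
s_p² = [9·3.414² + 10·3.961²]/19 = 13.7794
SE = √(s_p²·(1/10+1/11)) = 1.6219
t = (49.100−38.091)/1.6219 = 6.7877
df = 19
p-value (one-sided, H₁ less) = 1.00000
At α=0.01: p ≥ α → fail to reject H₀

reject H₀: no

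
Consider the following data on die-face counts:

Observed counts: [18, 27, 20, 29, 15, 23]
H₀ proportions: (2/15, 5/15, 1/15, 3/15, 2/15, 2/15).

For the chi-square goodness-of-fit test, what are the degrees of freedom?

degrees of freedom = 5

df = k − 1 = 6 − 1 = 5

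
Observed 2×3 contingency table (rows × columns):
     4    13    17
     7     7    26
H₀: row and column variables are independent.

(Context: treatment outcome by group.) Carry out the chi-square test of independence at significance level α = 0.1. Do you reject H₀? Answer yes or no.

Row totals [34, 40], col totals [11, 20, 43], n=74
χ² = (4−5.05)²/5.05 + (13−9.19)²/9.19 + (17−19.76)²/19.76 + (7−5.95)²/5.95 + (7−10.81)²/10.81 + (26−23.24)²/23.24 = 4.0420
df = 2
p-value (upper-tail) = 0.13252
At α=0.1: p ≥ α → fail to reject H₀

reject H₀: no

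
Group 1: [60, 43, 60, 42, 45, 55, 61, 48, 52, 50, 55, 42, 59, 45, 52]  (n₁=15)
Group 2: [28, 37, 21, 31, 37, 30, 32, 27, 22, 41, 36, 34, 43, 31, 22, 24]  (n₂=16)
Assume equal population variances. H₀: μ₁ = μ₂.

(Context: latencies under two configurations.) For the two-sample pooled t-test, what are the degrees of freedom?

df = n₁ + n₂ − 2 = 15 + 16 − 2 = 29

degrees of freedom = 29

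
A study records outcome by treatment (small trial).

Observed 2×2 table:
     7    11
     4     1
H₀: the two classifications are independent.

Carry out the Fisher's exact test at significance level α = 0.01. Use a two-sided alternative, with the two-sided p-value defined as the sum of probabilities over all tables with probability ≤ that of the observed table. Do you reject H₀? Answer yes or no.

Margins: r₁=18, r₂=5, c₁=11, c₂=12, n=23
p_obs = C(18,7)·C(5,4)/C(23,11); sum pmf over tables with pmf ≤ p_obs
p-value (two-sided) = 0.15495
At α=0.01: p ≥ α → fail to reject H₀

reject H₀: no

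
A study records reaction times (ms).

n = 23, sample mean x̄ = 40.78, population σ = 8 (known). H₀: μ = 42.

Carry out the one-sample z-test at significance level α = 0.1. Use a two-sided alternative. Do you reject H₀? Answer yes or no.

SE = σ/√n = 8/√23 = 1.6681
z = (x̄−μ₀)/SE = (40.78−42)/1.6681 = -0.7314
p-value (two-sided) = 0.46456
At α=0.1: p ≥ α → fail to reject H₀

reject H₀: no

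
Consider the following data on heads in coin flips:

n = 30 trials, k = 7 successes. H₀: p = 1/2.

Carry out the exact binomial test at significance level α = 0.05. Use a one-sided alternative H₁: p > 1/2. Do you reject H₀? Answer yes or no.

Exact binomial: n=30, k=7, p₀=1/2=0.5000
P(X≥7) from Σ C(n,i)·p₀^i·(1−p₀)^(n−i)
p-value (one-sided, H₁ greater) = 0.99928
At α=0.05: p ≥ α → fail to reject H₀

reject H₀: no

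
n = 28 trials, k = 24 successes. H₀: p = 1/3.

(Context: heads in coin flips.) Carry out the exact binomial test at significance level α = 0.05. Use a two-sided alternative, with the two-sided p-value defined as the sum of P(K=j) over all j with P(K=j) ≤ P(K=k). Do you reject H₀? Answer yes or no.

reject H₀: yes

Exact binomial: n=28, k=24, p₀=1/3=0.3333
P(X=j) = C(n,j)·p₀^j·(1−p₀)^(n−j); p = Σ P(X=j) over j with P(X=j) ≤ P(X=24)
p-value (two-sided) = 0.00000
At α=0.05: p < α → reject H₀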